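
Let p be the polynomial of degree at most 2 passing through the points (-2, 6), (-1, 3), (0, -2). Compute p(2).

-18

Using the Lagrange interpolation formula with nodes -2, -1, 0:
  L_0(t) = (t + 1)t / 2
  L_1(t) = (t + 2)t / -1
  L_2(t) = (t + 2)(t + 1) / 2
Then p(t) = 6·L_0(t) + 3·L_1(t) - 2·L_2(t).
Expanding and collecting terms gives p(t) = -t² - 6t - 2.
Evaluating at t = 2: p(2) = -18.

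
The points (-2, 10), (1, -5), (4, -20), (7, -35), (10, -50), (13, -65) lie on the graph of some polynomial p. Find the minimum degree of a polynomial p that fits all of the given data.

Forward differences of the values at x = -2, 1, 4, 7, 10, 13:
  p  : 10  -5  -20  -35  -50  -65
  Δ  : -15  -15  -15  -15  -15
  Δ^2: 0  0  0  0
  Δ^3: 0  0  0
  Δ^4: 0  0
  Δ^5: 0
The first differences are constant (-15) and nonzero, while all higher differences vanish, so the minimal degree is 1.

1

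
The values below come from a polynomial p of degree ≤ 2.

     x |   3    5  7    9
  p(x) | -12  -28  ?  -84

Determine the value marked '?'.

-52

On equispaced nodes a degree-2 polynomial has vanishing third forward difference, so
  - p(3) + 3·p(5) - 3·p(7) + p(9) = 0.
Substituting the known values and solving for p(7):
  -3·p(7) = 156
  p(7) = -52.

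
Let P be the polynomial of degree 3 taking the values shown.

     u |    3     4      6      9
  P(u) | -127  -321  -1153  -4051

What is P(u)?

Using the Lagrange interpolation formula with nodes 3, 4, 6, 9:
  L_0(u) = (u - 4)(u - 6)(u - 9) / -18
  L_1(u) = (u - 3)(u - 6)(u - 9) / 10
  L_2(u) = (u - 3)(u - 4)(u - 9) / -18
  L_3(u) = (u - 3)(u - 4)(u - 6) / 90
Then P(u) = -127·L_0(u) - 321·L_1(u) - 1153·L_2(u) - 4051·L_3(u).
Expanding and collecting terms gives P(u) = -6u^3 + 4u^2 - 1.
Check: P(9) = -4051. ✓

P(u) = -6u^3 + 4u^2 - 1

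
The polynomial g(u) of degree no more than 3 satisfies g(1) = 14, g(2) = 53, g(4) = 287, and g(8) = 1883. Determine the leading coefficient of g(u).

Write g(u) = au^3 + bu^2 + cu + d. Substituting each data point gives a linear system:
  a + b + c + d = 14
  8a + 4b + 2c + d = 53
  64a + 16b + 4c + d = 287
  512a + 64b + 8c + d = 1883
Solving the system yields a = 3, b = 5, c = 3, d = 3.
So g(u) = 3u³ + 5u² + 3u + 3.
The leading coefficient is 3.

3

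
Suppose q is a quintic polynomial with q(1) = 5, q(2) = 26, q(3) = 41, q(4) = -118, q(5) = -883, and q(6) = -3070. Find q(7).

Write q(u) = au^5 + bu^4 + cu^3 + du^2 + eu + k. Substituting each data point gives a linear system:
  a + b + c + d + e + k = 5
  32a + 16b + 8c + 4d + 2e + k = 26
  243a + 81b + 27c + 9d + 3e + k = 41
  1024a + 256b + 64c + 16d + 4e + k = -118
  3125a + 625b + 125c + 25d + 5e + k = -883
  7776a + 1296b + 216c + 36d + 6e + k = -3070
Solving the system yields a = -1, b = 4, c = -3, d = 5, e = -2, k = 2.
So q(u) = -u⁵ + 4u⁴ - 3u³ + 5u² - 2u + 2.
Then q(7) = -7999.

-7999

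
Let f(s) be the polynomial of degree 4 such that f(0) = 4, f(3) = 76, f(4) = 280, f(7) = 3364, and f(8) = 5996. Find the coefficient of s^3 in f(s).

-5

Write f(s) = as^4 + bs^3 + cs^2 + ds + e. Substituting each data point gives a linear system:
  e = 4
  81a + 27b + 9c + 3d + e = 76
  256a + 64b + 16c + 4d + e = 280
  2401a + 343b + 49c + 7d + e = 3364
  4096a + 512b + 64c + 8d + e = 5996
Solving the system yields a = 2, b = -5, c = 6, d = -3, e = 4.
So f(s) = 2s^4 - 5s^3 + 6s^2 - 3s + 4.
The coefficient of s^3 is -5.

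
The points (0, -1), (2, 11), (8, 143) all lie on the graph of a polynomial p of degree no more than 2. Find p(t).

p(t) = 2t^2 + 2t - 1

Write p(t) = at^2 + bt + c. Substituting each data point gives a linear system:
  c = -1
  4a + 2b + c = 11
  64a + 8b + c = 143
Solving the system yields a = 2, b = 2, c = -1.
So p(t) = 2t² + 2t - 1.
Check: p(0) = -1. ✓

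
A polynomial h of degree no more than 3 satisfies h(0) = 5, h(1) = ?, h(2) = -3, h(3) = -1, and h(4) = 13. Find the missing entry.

1

On equispaced nodes a degree-3 polynomial has vanishing fourth forward difference, so
  h(0) - 4·h(1) + 6·h(2) - 4·h(3) + h(4) = 0.
Substituting the known values and solving for h(1):
  -4·h(1) = -4
  h(1) = 1.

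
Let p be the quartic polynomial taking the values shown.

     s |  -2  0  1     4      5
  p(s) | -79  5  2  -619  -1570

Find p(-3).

Using the Lagrange interpolation formula with nodes -2, 0, 1, 4, 5:
  L_0(s) = s(s - 1)(s - 4)(s - 5) / 252
  L_1(s) = (s + 2)(s - 1)(s - 4)(s - 5) / -40
  L_2(s) = (s + 2)s(s - 4)(s - 5) / 36
  L_3(s) = (s + 2)s(s - 1)(s - 5) / -72
  L_4(s) = (s + 2)s(s - 1)(s - 4) / 140
Then p(s) = -79·L_0(s) + 5·L_1(s) + 2·L_2(s) - 619·L_3(s) - 1570·L_4(s).
Expanding and collecting terms gives p(s) = -3s^4 + 3s^3 - 3s^2 + 5.
Evaluating at s = -3: p(-3) = -346.

-346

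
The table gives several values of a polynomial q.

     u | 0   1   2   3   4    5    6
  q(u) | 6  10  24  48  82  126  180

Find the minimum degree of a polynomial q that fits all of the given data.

Forward differences of the values at u = 0, 1, 2, 3, 4, 5, 6:
  q  : 6  10  24  48  82  126  180
  Δ  : 4  14  24  34  44  54
  Δ^2: 10  10  10  10  10
  Δ^3: 0  0  0  0
  Δ^4: 0  0  0
  Δ^5: 0  0
  Δ^6: 0
The second differences are constant (10) and nonzero, while all higher differences vanish, so the minimal degree is 2.

2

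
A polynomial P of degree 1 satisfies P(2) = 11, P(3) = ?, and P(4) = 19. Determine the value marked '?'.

On equispaced nodes a degree-1 polynomial has vanishing second forward difference, so
  P(2) - 2·P(3) + P(4) = 0.
Substituting the known values and solving for P(3):
  -2·P(3) = -30
  P(3) = 15.

15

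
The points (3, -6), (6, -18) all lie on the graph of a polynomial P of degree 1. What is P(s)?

Write P(s) = as + b. Substituting each data point gives a linear system:
  3a + b = -6
  6a + b = -18
Solving the system yields a = -4, b = 6.
So P(s) = -4s + 6.
Check: P(6) = -18. ✓

P(s) = -4s + 6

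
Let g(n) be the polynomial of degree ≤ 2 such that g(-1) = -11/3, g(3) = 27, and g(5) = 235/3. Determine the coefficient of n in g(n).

5/3

Write g(n) = an^2 + bn + c. Substituting each data point gives a linear system:
  a - b + c = -11/3
  9a + 3b + c = 27
  25a + 5b + c = 235/3
Solving the system yields a = 3, b = 5/3, c = -5.
So g(n) = 3n^2 + (5/3)n - 5.
The coefficient of n is 5/3.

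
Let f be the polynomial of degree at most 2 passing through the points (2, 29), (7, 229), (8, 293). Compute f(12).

Using the Lagrange interpolation formula with nodes 2, 7, 8:
  L_0(t) = (t - 7)(t - 8) / 30
  L_1(t) = (t - 2)(t - 8) / -5
  L_2(t) = (t - 2)(t - 7) / 6
Then f(t) = 29·L_0(t) + 229·L_1(t) + 293·L_2(t).
Expanding and collecting terms gives f(t) = 4t^2 + 4t + 5.
Evaluating at t = 12: f(12) = 629.

629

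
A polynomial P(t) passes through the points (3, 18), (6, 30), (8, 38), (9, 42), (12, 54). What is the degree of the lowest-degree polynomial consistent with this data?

Divided differences on the nodes 3, 6, 8, 9, 12:
  order 0: 18  30  38  42  54
  order 1: 4  4  4  4
  order 2: 0  0  0
  order 3: 0  0
  order 4: 0
The order-1 divided differences are all 4 (nonzero) and every higher order vanishes, so the data lies on a polynomial of degree exactly 1.

1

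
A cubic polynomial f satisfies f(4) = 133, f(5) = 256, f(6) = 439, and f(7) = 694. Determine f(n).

f(n) = 2n^3 + n + 1

Using the Lagrange interpolation formula with nodes 4, 5, 6, 7:
  L_0(n) = (n - 5)(n - 6)(n - 7) / -6
  L_1(n) = (n - 4)(n - 6)(n - 7) / 2
  L_2(n) = (n - 4)(n - 5)(n - 7) / -2
  L_3(n) = (n - 4)(n - 5)(n - 6) / 6
Then f(n) = 133·L_0(n) + 256·L_1(n) + 439·L_2(n) + 694·L_3(n).
Expanding and collecting terms gives f(n) = 2n³ + n + 1.
Check: f(4) = 133. ✓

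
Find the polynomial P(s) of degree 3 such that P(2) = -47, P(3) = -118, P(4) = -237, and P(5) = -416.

P(s) = -2s^3 - 6s^2 - 3s - 1

Write P(s) = as^3 + bs^2 + cs + d. Substituting each data point gives a linear system:
  8a + 4b + 2c + d = -47
  27a + 9b + 3c + d = -118
  64a + 16b + 4c + d = -237
  125a + 25b + 5c + d = -416
Solving the system yields a = -2, b = -6, c = -3, d = -1.
So P(s) = -2s³ - 6s² - 3s - 1.
Check: P(2) = -47. ✓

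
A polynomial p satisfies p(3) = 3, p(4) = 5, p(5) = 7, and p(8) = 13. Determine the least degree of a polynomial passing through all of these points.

1

Divided differences on the nodes 3, 4, 5, 8:
  order 0: 3  5  7  13
  order 1: 2  2  2
  order 2: 0  0
  order 3: 0
The order-1 divided differences are all 2 (nonzero) and every higher order vanishes, so the data lies on a polynomial of degree exactly 1.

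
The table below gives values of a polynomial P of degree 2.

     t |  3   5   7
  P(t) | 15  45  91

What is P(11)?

231

Forward differences of the values at t = 3, 5, 7:
  P  : 15  45  91
  Δ  : 30  46
  Δ^2: 16
The second differences are constant, confirming degree 2.
Interpolating (Newton forward form) and evaluating at t = 11 gives P(11) = 231.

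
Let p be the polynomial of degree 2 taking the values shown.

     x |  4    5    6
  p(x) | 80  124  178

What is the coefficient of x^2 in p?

Write p(x) = ax^2 + bx + c. Substituting each data point gives a linear system:
  16a + 4b + c = 80
  25a + 5b + c = 124
  36a + 6b + c = 178
Solving the system yields a = 5, b = -1, c = 4.
So p(x) = 5x^2 - x + 4.
The leading coefficient is 5.

5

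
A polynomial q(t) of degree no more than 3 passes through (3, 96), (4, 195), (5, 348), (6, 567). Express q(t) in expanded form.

q(t) = 2t^3 + 3t^2 + 4t + 3

Using the Lagrange interpolation formula with nodes 3, 4, 5, 6:
  L_0(t) = (t - 4)(t - 5)(t - 6) / -6
  L_1(t) = (t - 3)(t - 5)(t - 6) / 2
  L_2(t) = (t - 3)(t - 4)(t - 6) / -2
  L_3(t) = (t - 3)(t - 4)(t - 5) / 6
Then q(t) = 96·L_0(t) + 195·L_1(t) + 348·L_2(t) + 567·L_3(t).
Expanding and collecting terms gives q(t) = 2t³ + 3t² + 4t + 3.
Check: q(4) = 195. ✓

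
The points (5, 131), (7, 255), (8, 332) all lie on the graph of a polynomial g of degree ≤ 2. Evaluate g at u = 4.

84

Write g(u) = au^2 + bu + c. Substituting each data point gives a linear system:
  25a + 5b + c = 131
  49a + 7b + c = 255
  64a + 8b + c = 332
Solving the system yields a = 5, b = 2, c = -4.
So g(u) = 5u² + 2u - 4.
Then g(4) = 84.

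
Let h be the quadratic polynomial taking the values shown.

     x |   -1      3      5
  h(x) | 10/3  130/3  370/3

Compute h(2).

Using the Lagrange interpolation formula with nodes -1, 3, 5:
  L_0(x) = (x - 3)(x - 5) / 24
  L_1(x) = (x + 1)(x - 5) / -8
  L_2(x) = (x + 1)(x - 3) / 12
Then h(x) = 10/3·L_0(x) + 130/3·L_1(x) + 370/3·L_2(x).
Expanding and collecting terms gives h(x) = 5x² - 5/3.
Evaluating at x = 2: h(2) = 55/3.

55/3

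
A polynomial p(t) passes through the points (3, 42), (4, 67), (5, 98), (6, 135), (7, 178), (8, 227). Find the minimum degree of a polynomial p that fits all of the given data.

2

Forward differences of the values at t = 3, 4, 5, 6, 7, 8:
  p  : 42  67  98  135  178  227
  Δ  : 25  31  37  43  49
  Δ^2: 6  6  6  6
  Δ^3: 0  0  0
  Δ^4: 0  0
  Δ^5: 0
The second differences are constant (6) and nonzero, while all higher differences vanish, so the minimal degree is 2.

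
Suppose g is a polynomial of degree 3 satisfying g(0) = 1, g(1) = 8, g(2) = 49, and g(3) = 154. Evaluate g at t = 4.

353

Using the Lagrange interpolation formula with nodes 0, 1, 2, 3:
  L_0(t) = (t - 1)(t - 2)(t - 3) / -6
  L_1(t) = t(t - 2)(t - 3) / 2
  L_2(t) = t(t - 1)(t - 3) / -2
  L_3(t) = t(t - 1)(t - 2) / 6
Then g(t) = 1·L_0(t) + 8·L_1(t) + 49·L_2(t) + 154·L_3(t).
Expanding and collecting terms gives g(t) = 5t^3 + 2t^2 + 1.
Evaluating at t = 4: g(4) = 353.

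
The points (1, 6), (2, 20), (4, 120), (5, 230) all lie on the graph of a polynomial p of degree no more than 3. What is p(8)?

Using the Lagrange interpolation formula with nodes 1, 2, 4, 5:
  L_0(t) = (t - 2)(t - 4)(t - 5) / -12
  L_1(t) = (t - 1)(t - 4)(t - 5) / 6
  L_2(t) = (t - 1)(t - 2)(t - 5) / -6
  L_3(t) = (t - 1)(t - 2)(t - 4) / 12
Then p(t) = 6·L_0(t) + 20·L_1(t) + 120·L_2(t) + 230·L_3(t).
Expanding and collecting terms gives p(t) = 2t³ - 2t² + 6t.
Evaluating at t = 8: p(8) = 944.

944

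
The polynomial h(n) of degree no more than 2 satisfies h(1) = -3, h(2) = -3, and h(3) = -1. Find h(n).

h(n) = n^2 - 3n - 1

Using the Lagrange interpolation formula with nodes 1, 2, 3:
  L_0(n) = (n - 2)(n - 3) / 2
  L_1(n) = (n - 1)(n - 3) / -1
  L_2(n) = (n - 1)(n - 2) / 2
Then h(n) = -3·L_0(n) - 3·L_1(n) - 1·L_2(n).
Expanding and collecting terms gives h(n) = n^2 - 3n - 1.
Check: h(3) = -1. ✓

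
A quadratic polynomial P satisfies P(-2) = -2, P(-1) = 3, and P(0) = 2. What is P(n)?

Write P(n) = an^2 + bn + c. Substituting each data point gives a linear system:
  4a - 2b + c = -2
  a - b + c = 3
  c = 2
Solving the system yields a = -3, b = -4, c = 2.
So P(n) = -3n^2 - 4n + 2.
Check: P(-1) = 3. ✓

P(n) = -3n^2 - 4n + 2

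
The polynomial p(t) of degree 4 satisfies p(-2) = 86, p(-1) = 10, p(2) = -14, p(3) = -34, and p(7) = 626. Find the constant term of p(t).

Write p(t) = at^4 + bt^3 + ct^2 + dt + e. Substituting each data point gives a linear system:
  16a - 8b + 4c - 2d + e = 86
  a - b + c - d + e = 10
  16a + 8b + 4c + 2d + e = -14
  81a + 27b + 9c + 3d + e = -34
  2401a + 343b + 49c + 7d + e = 626
Solving the system yields a = 1, b = -6, c = 6, d = -1, e = -4.
So p(t) = t^4 - 6t^3 + 6t^2 - t - 4.
The constant term is -4.

-4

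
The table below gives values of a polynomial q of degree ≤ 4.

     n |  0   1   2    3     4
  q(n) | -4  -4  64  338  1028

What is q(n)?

q(n) = 3n^4 + 5n^3 - 2n^2 - 6n - 4

Write q(n) = an^4 + bn^3 + cn^2 + dn + e. Substituting each data point gives a linear system:
  e = -4
  a + b + c + d + e = -4
  16a + 8b + 4c + 2d + e = 64
  81a + 27b + 9c + 3d + e = 338
  256a + 64b + 16c + 4d + e = 1028
Solving the system yields a = 3, b = 5, c = -2, d = -6, e = -4.
So q(n) = 3n^4 + 5n^3 - 2n^2 - 6n - 4.
Check: q(2) = 64. ✓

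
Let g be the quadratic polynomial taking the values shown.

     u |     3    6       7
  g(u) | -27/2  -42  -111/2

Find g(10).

-108

Using the Lagrange interpolation formula with nodes 3, 6, 7:
  L_0(u) = (u - 6)(u - 7) / 12
  L_1(u) = (u - 3)(u - 7) / -3
  L_2(u) = (u - 3)(u - 6) / 4
Then g(u) = -27/2·L_0(u) - 42·L_1(u) - 111/2·L_2(u).
Expanding and collecting terms gives g(u) = -u^2 - (1/2)u - 3.
Evaluating at u = 10: g(10) = -108.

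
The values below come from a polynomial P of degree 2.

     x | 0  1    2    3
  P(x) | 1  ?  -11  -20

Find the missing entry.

-4

On equispaced nodes a degree-2 polynomial has vanishing third forward difference, so
  - P(0) + 3·P(1) - 3·P(2) + P(3) = 0.
Substituting the known values and solving for P(1):
  3·P(1) = -12
  P(1) = -4.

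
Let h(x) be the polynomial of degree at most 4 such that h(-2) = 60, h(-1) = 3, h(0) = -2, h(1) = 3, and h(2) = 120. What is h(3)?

595

Write h(x) = ax^4 + bx^3 + cx^2 + dx + e. Substituting each data point gives a linear system:
  16a - 8b + 4c - 2d + e = 60
  a - b + c - d + e = 3
  e = -2
  a + b + c + d + e = 3
  16a + 8b + 4c + 2d + e = 120
Solving the system yields a = 6, b = 5, c = -1, d = -5, e = -2.
So h(x) = 6x^4 + 5x^3 - x^2 - 5x - 2.
Then h(3) = 595.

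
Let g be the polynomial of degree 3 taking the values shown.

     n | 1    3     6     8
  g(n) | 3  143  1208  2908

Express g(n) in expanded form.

g(n) = 6n^3 - 3n^2 + 4n - 4

Using the Lagrange interpolation formula with nodes 1, 3, 6, 8:
  L_0(n) = (n - 3)(n - 6)(n - 8) / -70
  L_1(n) = (n - 1)(n - 6)(n - 8) / 30
  L_2(n) = (n - 1)(n - 3)(n - 8) / -30
  L_3(n) = (n - 1)(n - 3)(n - 6) / 70
Then g(n) = 3·L_0(n) + 143·L_1(n) + 1208·L_2(n) + 2908·L_3(n).
Expanding and collecting terms gives g(n) = 6n³ - 3n² + 4n - 4.
Check: g(3) = 143. ✓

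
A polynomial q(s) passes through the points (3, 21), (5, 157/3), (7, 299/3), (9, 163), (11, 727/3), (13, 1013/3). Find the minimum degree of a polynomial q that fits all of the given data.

2

Forward differences of the values at s = 3, 5, 7, 9, 11, 13:
  q  : 21  157/3  299/3  163  727/3  1013/3
  Δ  : 94/3  142/3  190/3  238/3  286/3
  Δ^2: 16  16  16  16
  Δ^3: 0  0  0
  Δ^4: 0  0
  Δ^5: 0
The second differences are constant (16) and nonzero, while all higher differences vanish, so the minimal degree is 2.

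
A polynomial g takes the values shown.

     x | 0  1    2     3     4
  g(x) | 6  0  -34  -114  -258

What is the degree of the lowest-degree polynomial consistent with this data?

Forward differences of the values at x = 0, 1, 2, 3, 4:
  g  : 6  0  -34  -114  -258
  Δ  : -6  -34  -80  -144
  Δ^2: -28  -46  -64
  Δ^3: -18  -18
  Δ^4: 0
The third differences are constant (-18) and nonzero, while all higher differences vanish, so the minimal degree is 3.

3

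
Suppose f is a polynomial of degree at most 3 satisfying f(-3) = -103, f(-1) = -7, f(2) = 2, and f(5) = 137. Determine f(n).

f(n) = 2n^3 - 5n^2 + 2n + 2

Write f(n) = an^3 + bn^2 + cn + d. Substituting each data point gives a linear system:
  -27a + 9b - 3c + d = -103
  -a + b - c + d = -7
  8a + 4b + 2c + d = 2
  125a + 25b + 5c + d = 137
Solving the system yields a = 2, b = -5, c = 2, d = 2.
So f(n) = 2n³ - 5n² + 2n + 2.
Check: f(5) = 137. ✓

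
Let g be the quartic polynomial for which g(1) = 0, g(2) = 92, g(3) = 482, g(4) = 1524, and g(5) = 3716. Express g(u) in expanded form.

Using the Lagrange interpolation formula with nodes 1, 2, 3, 4, 5:
  L_0(u) = (u - 2)(u - 3)(u - 4)(u - 5) / 24
  L_1(u) = (u - 1)(u - 3)(u - 4)(u - 5) / -6
  L_2(u) = (u - 1)(u - 2)(u - 4)(u - 5) / 4
  L_3(u) = (u - 1)(u - 2)(u - 3)(u - 5) / -6
  L_4(u) = (u - 1)(u - 2)(u - 3)(u - 4) / 24
Then g(u) = 0·L_0(u) + 92·L_1(u) + 482·L_2(u) + 1524·L_3(u) + 3716·L_4(u).
Expanding and collecting terms gives g(u) = 6u⁴ - u³ + 5u² - 6u - 4.
Check: g(3) = 482. ✓

g(u) = 6u^4 - u^3 + 5u^2 - 6u - 4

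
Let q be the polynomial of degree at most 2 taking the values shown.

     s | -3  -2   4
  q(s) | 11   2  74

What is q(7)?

Write q(s) = as^2 + bs + c. Substituting each data point gives a linear system:
  9a - 3b + c = 11
  4a - 2b + c = 2
  16a + 4b + c = 74
Solving the system yields a = 3, b = 6, c = 2.
So q(s) = 3s² + 6s + 2.
Then q(7) = 191.

191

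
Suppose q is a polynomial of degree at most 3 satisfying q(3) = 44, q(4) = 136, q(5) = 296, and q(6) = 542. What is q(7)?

Forward differences of the values at x = 3, 4, 5, 6:
  q  : 44  136  296  542
  Δ  : 92  160  246
  Δ^2: 68  86
  Δ^3: 18
The third differences are constant, confirming degree 3.
Interpolating (Newton forward form) and evaluating at x = 7 gives q(7) = 892.

892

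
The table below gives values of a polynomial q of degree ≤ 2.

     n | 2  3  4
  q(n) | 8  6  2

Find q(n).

Write q(n) = an^2 + bn + c. Substituting each data point gives a linear system:
  4a + 2b + c = 8
  9a + 3b + c = 6
  16a + 4b + c = 2
Solving the system yields a = -1, b = 3, c = 6.
So q(n) = -n^2 + 3n + 6.
Check: q(2) = 8. ✓

q(n) = -n^2 + 3n + 6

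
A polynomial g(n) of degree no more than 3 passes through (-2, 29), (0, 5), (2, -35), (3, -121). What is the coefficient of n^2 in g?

Write g(n) = an^3 + bn^2 + cn + d. Substituting each data point gives a linear system:
  -8a + 4b - 2c + d = 29
  d = 5
  8a + 4b + 2c + d = -35
  27a + 9b + 3c + d = -121
Solving the system yields a = -4, b = -2, c = 0, d = 5.
So g(n) = -4n^3 - 2n^2 + 5.
The coefficient of n^2 is -2.

-2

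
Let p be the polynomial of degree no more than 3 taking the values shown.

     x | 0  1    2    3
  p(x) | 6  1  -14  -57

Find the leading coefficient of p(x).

Write p(x) = ax^3 + bx^2 + cx + d. Substituting each data point gives a linear system:
  d = 6
  a + b + c + d = 1
  8a + 4b + 2c + d = -14
  27a + 9b + 3c + d = -57
Solving the system yields a = -3, b = 4, c = -6, d = 6.
So p(x) = -3x³ + 4x² - 6x + 6.
The leading coefficient is -3.

-3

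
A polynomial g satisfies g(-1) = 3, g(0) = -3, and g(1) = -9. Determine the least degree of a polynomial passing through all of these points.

Forward differences of the values at s = -1, 0, 1:
  g  : 3  -3  -9
  Δ  : -6  -6
  Δ^2: 0
The first differences are constant (-6) and nonzero, while all higher differences vanish, so the minimal degree is 1.

1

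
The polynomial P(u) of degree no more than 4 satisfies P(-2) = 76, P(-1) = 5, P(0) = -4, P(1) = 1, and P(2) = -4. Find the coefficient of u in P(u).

4

Write P(u) = au^4 + bu^3 + cu^2 + du + e. Substituting each data point gives a linear system:
  16a - 8b + 4c - 2d + e = 76
  a - b + c - d + e = 5
  e = -4
  a + b + c + d + e = 1
  16a + 8b + 4c + 2d + e = -4
Solving the system yields a = 1, b = -6, c = 6, d = 4, e = -4.
So P(u) = u^4 - 6u^3 + 6u^2 + 4u - 4.
The coefficient of u is 4.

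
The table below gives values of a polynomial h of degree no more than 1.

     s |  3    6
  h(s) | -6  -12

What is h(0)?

Using the Lagrange interpolation formula with nodes 3, 6:
  L_0(s) = (s - 6) / -3
  L_1(s) = (s - 3) / 3
Then h(s) = -6·L_0(s) - 12·L_1(s).
Expanding and collecting terms gives h(s) = -2s.
Evaluating at s = 0: h(0) = 0.

0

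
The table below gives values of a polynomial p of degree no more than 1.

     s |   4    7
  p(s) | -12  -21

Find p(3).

-9

Write p(s) = as + b. Substituting each data point gives a linear system:
  4a + b = -12
  7a + b = -21
Solving the system yields a = -3, b = 0.
So p(s) = -3s.
Then p(3) = -9.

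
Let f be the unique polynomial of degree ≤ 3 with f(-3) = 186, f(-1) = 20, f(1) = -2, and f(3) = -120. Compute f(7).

Using the Lagrange interpolation formula with nodes -3, -1, 1, 3:
  L_0(x) = (x + 1)(x - 1)(x - 3) / -48
  L_1(x) = (x + 3)(x - 1)(x - 3) / 16
  L_2(x) = (x + 3)(x + 1)(x - 3) / -16
  L_3(x) = (x + 3)(x + 1)(x - 1) / 48
Then f(x) = 186·L_0(x) + 20·L_1(x) - 2·L_2(x) - 120·L_3(x).
Expanding and collecting terms gives f(x) = -5x^3 + 3x^2 - 6x + 6.
Evaluating at x = 7: f(7) = -1604.

-1604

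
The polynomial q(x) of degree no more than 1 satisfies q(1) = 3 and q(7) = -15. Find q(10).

-24

Write q(x) = ax + b. Substituting each data point gives a linear system:
  a + b = 3
  7a + b = -15
Solving the system yields a = -3, b = 6.
So q(x) = -3x + 6.
Then q(10) = -24.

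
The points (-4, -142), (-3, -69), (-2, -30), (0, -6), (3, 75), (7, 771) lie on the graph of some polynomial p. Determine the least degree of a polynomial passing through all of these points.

3

Divided differences on the nodes -4, -3, -2, 0, 3, 7:
  order 0: -142  -69  -30  -6  75  771
  order 1: 73  39  12  27  174
  order 2: -17  -9  3  21
  order 3: 2  2  2
  order 4: 0  0
  order 5: 0
The order-3 divided differences are all 2 (nonzero) and every higher order vanishes, so the data lies on a polynomial of degree exactly 3.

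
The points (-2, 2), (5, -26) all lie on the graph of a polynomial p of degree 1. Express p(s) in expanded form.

p(s) = -4s - 6

Using the Lagrange interpolation formula with nodes -2, 5:
  L_0(s) = (s - 5) / -7
  L_1(s) = (s + 2) / 7
Then p(s) = 2·L_0(s) - 26·L_1(s).
Expanding and collecting terms gives p(s) = -4s - 6.
Check: p(-2) = 2. ✓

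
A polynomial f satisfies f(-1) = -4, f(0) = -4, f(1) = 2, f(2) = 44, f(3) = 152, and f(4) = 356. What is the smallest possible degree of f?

Forward differences of the values at t = -1, 0, 1, 2, 3, 4:
  f  : -4  -4  2  44  152  356
  Δ  : 0  6  42  108  204
  Δ^2: 6  36  66  96
  Δ^3: 30  30  30
  Δ^4: 0  0
  Δ^5: 0
The third differences are constant (30) and nonzero, while all higher differences vanish, so the minimal degree is 3.

3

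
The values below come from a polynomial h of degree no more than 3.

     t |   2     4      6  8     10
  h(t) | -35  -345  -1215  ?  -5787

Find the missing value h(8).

-2933

The 4 known points determine the degree-3 polynomial uniquely.
Write h(t) = at^3 + bt^2 + ct + d. Substituting each data point gives a linear system:
  8a + 4b + 2c + d = -35
  64a + 16b + 4c + d = -345
  216a + 36b + 6c + d = -1215
  1000a + 100b + 10c + d = -5787
Solving the system yields a = -6, b = 2, c = 1, d = 3.
So h(t) = -6t³ + 2t² + t + 3.
Then h(8) = -2933.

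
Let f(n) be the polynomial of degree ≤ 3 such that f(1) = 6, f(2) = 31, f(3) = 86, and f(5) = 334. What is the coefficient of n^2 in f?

Write f(n) = an^3 + bn^2 + cn + d. Substituting each data point gives a linear system:
  a + b + c + d = 6
  8a + 4b + 2c + d = 31
  27a + 9b + 3c + d = 86
  125a + 25b + 5c + d = 334
Solving the system yields a = 2, b = 3, c = 2, d = -1.
So f(n) = 2n^3 + 3n^2 + 2n - 1.
The coefficient of n^2 is 3.

3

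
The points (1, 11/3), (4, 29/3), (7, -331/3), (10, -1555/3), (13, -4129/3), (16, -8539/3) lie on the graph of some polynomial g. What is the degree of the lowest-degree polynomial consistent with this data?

Forward differences of the values at t = 1, 4, 7, 10, 13, 16:
  g  : 11/3  29/3  -331/3  -1555/3  -4129/3  -8539/3
  Δ  : 6  -120  -408  -858  -1470
  Δ^2: -126  -288  -450  -612
  Δ^3: -162  -162  -162
  Δ^4: 0  0
  Δ^5: 0
The third differences are constant (-162) and nonzero, while all higher differences vanish, so the minimal degree is 3.

3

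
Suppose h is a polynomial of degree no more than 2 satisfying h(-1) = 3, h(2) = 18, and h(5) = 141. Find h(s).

h(s) = 6s^2 - s - 4

Write h(s) = as^2 + bs + c. Substituting each data point gives a linear system:
  a - b + c = 3
  4a + 2b + c = 18
  25a + 5b + c = 141
Solving the system yields a = 6, b = -1, c = -4.
So h(s) = 6s² - s - 4.
Check: h(5) = 141. ✓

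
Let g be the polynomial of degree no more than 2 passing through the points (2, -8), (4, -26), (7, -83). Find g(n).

g(n) = -2n^2 + 3n - 6

Using the Lagrange interpolation formula with nodes 2, 4, 7:
  L_0(n) = (n - 4)(n - 7) / 10
  L_1(n) = (n - 2)(n - 7) / -6
  L_2(n) = (n - 2)(n - 4) / 15
Then g(n) = -8·L_0(n) - 26·L_1(n) - 83·L_2(n).
Expanding and collecting terms gives g(n) = -2n^2 + 3n - 6.
Check: g(4) = -26. ✓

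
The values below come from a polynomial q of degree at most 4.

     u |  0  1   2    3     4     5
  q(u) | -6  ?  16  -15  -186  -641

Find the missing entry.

3

On equispaced nodes a degree-4 polynomial has vanishing fifth forward difference, so
  - q(0) + 5·q(1) - 10·q(2) + 10·q(3) - 5·q(4) + q(5) = 0.
Substituting the known values and solving for q(1):
  5·q(1) = 15
  q(1) = 3.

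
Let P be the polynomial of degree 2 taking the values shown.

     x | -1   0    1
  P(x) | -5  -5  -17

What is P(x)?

Write P(x) = ax^2 + bx + c. Substituting each data point gives a linear system:
  a - b + c = -5
  c = -5
  a + b + c = -17
Solving the system yields a = -6, b = -6, c = -5.
So P(x) = -6x^2 - 6x - 5.
Check: P(0) = -5. ✓

P(x) = -6x^2 - 6x - 5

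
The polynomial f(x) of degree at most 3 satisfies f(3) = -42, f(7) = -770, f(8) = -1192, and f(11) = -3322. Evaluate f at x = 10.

-2450

Write f(x) = ax^3 + bx^2 + cx + d. Substituting each data point gives a linear system:
  27a + 9b + 3c + d = -42
  343a + 49b + 7c + d = -770
  512a + 64b + 8c + d = -1192
  1331a + 121b + 11c + d = -3322
Solving the system yields a = -3, b = 6, c = -5, d = 0.
So f(x) = -3x³ + 6x² - 5x.
Then f(10) = -2450.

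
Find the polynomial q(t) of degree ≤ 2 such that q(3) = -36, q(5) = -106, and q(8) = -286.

q(t) = -5t^2 + 5t - 6

Using the Lagrange interpolation formula with nodes 3, 5, 8:
  L_0(t) = (t - 5)(t - 8) / 10
  L_1(t) = (t - 3)(t - 8) / -6
  L_2(t) = (t - 3)(t - 5) / 15
Then q(t) = -36·L_0(t) - 106·L_1(t) - 286·L_2(t).
Expanding and collecting terms gives q(t) = -5t^2 + 5t - 6.
Check: q(3) = -36. ✓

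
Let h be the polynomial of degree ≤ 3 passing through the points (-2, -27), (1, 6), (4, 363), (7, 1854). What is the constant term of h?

-1

Write h(u) = au^3 + bu^2 + cu + d. Substituting each data point gives a linear system:
  -8a + 4b - 2c + d = -27
  a + b + c + d = 6
  64a + 16b + 4c + d = 363
  343a + 49b + 7c + d = 1854
Solving the system yields a = 5, b = 3, c = -1, d = -1.
So h(u) = 5u³ + 3u² - u - 1.
The constant term is -1.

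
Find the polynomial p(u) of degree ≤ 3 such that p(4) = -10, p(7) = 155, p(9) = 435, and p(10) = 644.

Using the Lagrange interpolation formula with nodes 4, 7, 9, 10:
  L_0(u) = (u - 7)(u - 9)(u - 10) / -90
  L_1(u) = (u - 4)(u - 9)(u - 10) / 18
  L_2(u) = (u - 4)(u - 7)(u - 10) / -10
  L_3(u) = (u - 4)(u - 7)(u - 9) / 18
Then p(u) = -10·L_0(u) + 155·L_1(u) + 435·L_2(u) + 644·L_3(u).
Expanding and collecting terms gives p(u) = u^3 - 3u^2 - 5u - 6.
Check: p(10) = 644. ✓

p(u) = u^3 - 3u^2 - 5u - 6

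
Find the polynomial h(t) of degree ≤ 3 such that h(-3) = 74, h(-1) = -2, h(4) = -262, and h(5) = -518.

Write h(t) = at^3 + bt^2 + ct + d. Substituting each data point gives a linear system:
  -27a + 9b - 3c + d = 74
  -a + b - c + d = -2
  64a + 16b + 4c + d = -262
  125a + 25b + 5c + d = -518
Solving the system yields a = -4, b = -2, c = 6, d = 2.
So h(t) = -4t³ - 2t² + 6t + 2.
Check: h(-1) = -2. ✓

h(t) = -4t^3 - 2t^2 + 6t + 2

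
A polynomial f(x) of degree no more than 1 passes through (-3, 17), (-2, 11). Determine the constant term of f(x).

Write f(x) = ax + b. Substituting each data point gives a linear system:
  -3a + b = 17
  -2a + b = 11
Solving the system yields a = -6, b = -1.
So f(x) = -6x - 1.
The constant term is -1.

-1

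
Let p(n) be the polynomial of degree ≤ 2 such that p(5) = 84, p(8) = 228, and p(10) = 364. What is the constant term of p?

4

Write p(n) = an^2 + bn + c. Substituting each data point gives a linear system:
  25a + 5b + c = 84
  64a + 8b + c = 228
  100a + 10b + c = 364
Solving the system yields a = 4, b = -4, c = 4.
So p(n) = 4n² - 4n + 4.
The constant term is 4.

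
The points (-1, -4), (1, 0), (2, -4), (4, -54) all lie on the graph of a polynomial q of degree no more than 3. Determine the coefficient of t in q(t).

Write q(t) = at^3 + bt^2 + ct + d. Substituting each data point gives a linear system:
  -a + b - c + d = -4
  a + b + c + d = 0
  8a + 4b + 2c + d = -4
  64a + 16b + 4c + d = -54
Solving the system yields a = -1, b = 0, c = 3, d = -2.
So q(t) = -t³ + 3t - 2.
The coefficient of t is 3.

3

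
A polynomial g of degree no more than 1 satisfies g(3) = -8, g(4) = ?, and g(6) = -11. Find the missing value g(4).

-9

The 2 known points determine the degree-1 polynomial uniquely.
Write g(t) = at + b. Substituting each data point gives a linear system:
  3a + b = -8
  6a + b = -11
Solving the system yields a = -1, b = -5.
So g(t) = -t - 5.
Then g(4) = -9.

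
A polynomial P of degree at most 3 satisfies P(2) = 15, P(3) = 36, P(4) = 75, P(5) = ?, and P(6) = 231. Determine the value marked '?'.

138

On equispaced nodes a degree-3 polynomial has vanishing fourth forward difference, so
  P(2) - 4·P(3) + 6·P(4) - 4·P(5) + P(6) = 0.
Substituting the known values and solving for P(5):
  -4·P(5) = -552
  P(5) = 138.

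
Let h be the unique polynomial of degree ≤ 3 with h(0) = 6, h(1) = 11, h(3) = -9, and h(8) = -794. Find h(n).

h(n) = -2n^3 + 3n^2 + 4n + 6

Using the Lagrange interpolation formula with nodes 0, 1, 3, 8:
  L_0(n) = (n - 1)(n - 3)(n - 8) / -24
  L_1(n) = n(n - 3)(n - 8) / 14
  L_2(n) = n(n - 1)(n - 8) / -30
  L_3(n) = n(n - 1)(n - 3) / 280
Then h(n) = 6·L_0(n) + 11·L_1(n) - 9·L_2(n) - 794·L_3(n).
Expanding and collecting terms gives h(n) = -2n^3 + 3n^2 + 4n + 6.
Check: h(0) = 6. ✓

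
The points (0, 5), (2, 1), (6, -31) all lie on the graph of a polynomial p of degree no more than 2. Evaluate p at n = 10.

-95

Using the Lagrange interpolation formula with nodes 0, 2, 6:
  L_0(n) = (n - 2)(n - 6) / 12
  L_1(n) = n(n - 6) / -8
  L_2(n) = n(n - 2) / 24
Then p(n) = 5·L_0(n) + 1·L_1(n) - 31·L_2(n).
Expanding and collecting terms gives p(n) = -n^2 + 5.
Evaluating at n = 10: p(10) = -95.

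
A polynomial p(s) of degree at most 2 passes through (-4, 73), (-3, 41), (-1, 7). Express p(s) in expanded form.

Write p(s) = as^2 + bs + c. Substituting each data point gives a linear system:
  16a - 4b + c = 73
  9a - 3b + c = 41
  a - b + c = 7
Solving the system yields a = 5, b = 3, c = 5.
So p(s) = 5s^2 + 3s + 5.
Check: p(-4) = 73. ✓

p(s) = 5s^2 + 3s + 5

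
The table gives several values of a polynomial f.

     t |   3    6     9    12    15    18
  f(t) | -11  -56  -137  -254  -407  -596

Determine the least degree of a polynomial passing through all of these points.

2

Forward differences of the values at t = 3, 6, 9, 12, 15, 18:
  f  : -11  -56  -137  -254  -407  -596
  Δ  : -45  -81  -117  -153  -189
  Δ^2: -36  -36  -36  -36
  Δ^3: 0  0  0
  Δ^4: 0  0
  Δ^5: 0
The second differences are constant (-36) and nonzero, while all higher differences vanish, so the minimal degree is 2.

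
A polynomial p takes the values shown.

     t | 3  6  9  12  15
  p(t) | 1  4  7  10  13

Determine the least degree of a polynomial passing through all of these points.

Forward differences of the values at t = 3, 6, 9, 12, 15:
  p  : 1  4  7  10  13
  Δ  : 3  3  3  3
  Δ^2: 0  0  0
  Δ^3: 0  0
  Δ^4: 0
The first differences are constant (3) and nonzero, while all higher differences vanish, so the minimal degree is 1.

1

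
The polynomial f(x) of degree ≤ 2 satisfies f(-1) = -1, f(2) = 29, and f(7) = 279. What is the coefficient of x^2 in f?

5

Write f(x) = ax^2 + bx + c. Substituting each data point gives a linear system:
  a - b + c = -1
  4a + 2b + c = 29
  49a + 7b + c = 279
Solving the system yields a = 5, b = 5, c = -1.
So f(x) = 5x² + 5x - 1.
The leading coefficient is 5.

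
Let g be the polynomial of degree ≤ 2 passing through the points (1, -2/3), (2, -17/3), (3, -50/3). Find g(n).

Write g(n) = an^2 + bn + c. Substituting each data point gives a linear system:
  a + b + c = -2/3
  4a + 2b + c = -17/3
  9a + 3b + c = -50/3
Solving the system yields a = -3, b = 4, c = -5/3.
So g(n) = -3n^2 + 4n - 5/3.
Check: g(2) = -17/3. ✓

g(n) = -3n^2 + 4n - 5/3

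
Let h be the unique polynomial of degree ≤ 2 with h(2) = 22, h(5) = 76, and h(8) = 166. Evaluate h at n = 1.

12

Using the Lagrange interpolation formula with nodes 2, 5, 8:
  L_0(n) = (n - 5)(n - 8) / 18
  L_1(n) = (n - 2)(n - 8) / -9
  L_2(n) = (n - 2)(n - 5) / 18
Then h(n) = 22·L_0(n) + 76·L_1(n) + 166·L_2(n).
Expanding and collecting terms gives h(n) = 2n² + 4n + 6.
Evaluating at n = 1: h(1) = 12.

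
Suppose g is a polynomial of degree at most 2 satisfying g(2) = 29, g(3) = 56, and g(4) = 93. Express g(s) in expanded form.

g(s) = 5s^2 + 2s + 5

Using the Lagrange interpolation formula with nodes 2, 3, 4:
  L_0(s) = (s - 3)(s - 4) / 2
  L_1(s) = (s - 2)(s - 4) / -1
  L_2(s) = (s - 2)(s - 3) / 2
Then g(s) = 29·L_0(s) + 56·L_1(s) + 93·L_2(s).
Expanding and collecting terms gives g(s) = 5s² + 2s + 5.
Check: g(3) = 56. ✓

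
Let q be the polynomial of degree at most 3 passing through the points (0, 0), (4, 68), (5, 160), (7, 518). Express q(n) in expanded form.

Write q(n) = an^3 + bn^2 + cn + d. Substituting each data point gives a linear system:
  d = 0
  64a + 16b + 4c + d = 68
  125a + 25b + 5c + d = 160
  343a + 49b + 7c + d = 518
Solving the system yields a = 2, b = -3, c = -3, d = 0.
So q(n) = 2n^3 - 3n^2 - 3n.
Check: q(4) = 68. ✓

q(n) = 2n^3 - 3n^2 - 3n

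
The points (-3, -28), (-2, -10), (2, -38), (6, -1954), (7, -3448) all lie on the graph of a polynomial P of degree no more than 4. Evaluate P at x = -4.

Write P(x) = ax^4 + bx^3 + cx^2 + dx + e. Substituting each data point gives a linear system:
  81a - 27b + 9c - 3d + e = -28
  16a - 8b + 4c - 2d + e = -10
  16a + 8b + 4c + 2d + e = -38
  1296a + 216b + 36c + 6d + e = -1954
  2401a + 343b + 49c + 7d + e = -3448
Solving the system yields a = -1, b = -3, c = -1, d = 5, e = -4.
So P(x) = -x^4 - 3x^3 - x^2 + 5x - 4.
Then P(-4) = -104.

-104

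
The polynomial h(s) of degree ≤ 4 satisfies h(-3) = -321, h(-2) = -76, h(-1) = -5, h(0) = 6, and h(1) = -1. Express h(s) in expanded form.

h(s) = -3s^4 + s^3 - 6s^2 + s + 6

Write h(s) = as^4 + bs^3 + cs^2 + ds + e. Substituting each data point gives a linear system:
  81a - 27b + 9c - 3d + e = -321
  16a - 8b + 4c - 2d + e = -76
  a - b + c - d + e = -5
  e = 6
  a + b + c + d + e = -1
Solving the system yields a = -3, b = 1, c = -6, d = 1, e = 6.
So h(s) = -3s^4 + s^3 - 6s^2 + s + 6.
Check: h(0) = 6. ✓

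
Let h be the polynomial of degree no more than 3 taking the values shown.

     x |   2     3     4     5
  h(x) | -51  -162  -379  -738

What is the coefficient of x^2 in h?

1

Write h(x) = ax^3 + bx^2 + cx + d. Substituting each data point gives a linear system:
  8a + 4b + 2c + d = -51
  27a + 9b + 3c + d = -162
  64a + 16b + 4c + d = -379
  125a + 25b + 5c + d = -738
Solving the system yields a = -6, b = 1, c = -2, d = -3.
So h(x) = -6x^3 + x^2 - 2x - 3.
The coefficient of x^2 is 1.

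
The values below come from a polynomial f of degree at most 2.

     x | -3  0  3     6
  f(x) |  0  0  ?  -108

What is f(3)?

On equispaced nodes a degree-2 polynomial has vanishing third forward difference, so
  - f(-3) + 3·f(0) - 3·f(3) + f(6) = 0.
Substituting the known values and solving for f(3):
  -3·f(3) = 108
  f(3) = -36.

-36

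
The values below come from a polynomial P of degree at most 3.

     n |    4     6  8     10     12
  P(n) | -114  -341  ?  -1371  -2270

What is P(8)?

-744

The 4 known points determine the degree-3 polynomial uniquely.
Write P(n) = an^3 + bn^2 + cn + d. Substituting each data point gives a linear system:
  64a + 16b + 4c + d = -114
  216a + 36b + 6c + d = -341
  1000a + 100b + 10c + d = -1371
  1728a + 144b + 12c + d = -2270
Solving the system yields a = -1, b = -4, c = 5/2, d = 4.
So P(n) = -n^3 - 4n^2 + (5/2)n + 4.
Then P(8) = -744.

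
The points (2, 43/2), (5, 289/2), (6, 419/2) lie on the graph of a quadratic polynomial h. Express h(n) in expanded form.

h(n) = 6n^2 - n - 1/2

Using the Lagrange interpolation formula with nodes 2, 5, 6:
  L_0(n) = (n - 5)(n - 6) / 12
  L_1(n) = (n - 2)(n - 6) / -3
  L_2(n) = (n - 2)(n - 5) / 4
Then h(n) = 43/2·L_0(n) + 289/2·L_1(n) + 419/2·L_2(n).
Expanding and collecting terms gives h(n) = 6n² - n - 1/2.
Check: h(6) = 419/2. ✓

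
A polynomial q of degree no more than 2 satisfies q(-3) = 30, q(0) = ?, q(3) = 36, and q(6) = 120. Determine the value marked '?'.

The 3 known points determine the degree-2 polynomial uniquely.
Write q(t) = at^2 + bt + c. Substituting each data point gives a linear system:
  9a - 3b + c = 30
  9a + 3b + c = 36
  36a + 6b + c = 120
Solving the system yields a = 3, b = 1, c = 6.
So q(t) = 3t^2 + t + 6.
Then q(0) = 6.

6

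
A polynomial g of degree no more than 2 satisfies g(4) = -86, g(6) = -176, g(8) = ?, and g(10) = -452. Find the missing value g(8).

The 3 known points determine the degree-2 polynomial uniquely.
Write g(t) = at^2 + bt + c. Substituting each data point gives a linear system:
  16a + 4b + c = -86
  36a + 6b + c = -176
  100a + 10b + c = -452
Solving the system yields a = -4, b = -5, c = -2.
So g(t) = -4t^2 - 5t - 2.
Then g(8) = -298.

-298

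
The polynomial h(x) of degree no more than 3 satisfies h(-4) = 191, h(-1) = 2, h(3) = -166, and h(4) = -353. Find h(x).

h(x) = -4x^3 - 5x^2 - 4x - 1

Write h(x) = ax^3 + bx^2 + cx + d. Substituting each data point gives a linear system:
  -64a + 16b - 4c + d = 191
  -a + b - c + d = 2
  27a + 9b + 3c + d = -166
  64a + 16b + 4c + d = -353
Solving the system yields a = -4, b = -5, c = -4, d = -1.
So h(x) = -4x^3 - 5x^2 - 4x - 1.
Check: h(3) = -166. ✓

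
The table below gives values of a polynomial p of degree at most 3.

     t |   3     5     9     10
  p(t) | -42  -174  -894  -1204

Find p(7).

Using the Lagrange interpolation formula with nodes 3, 5, 9, 10:
  L_0(t) = (t - 5)(t - 9)(t - 10) / -84
  L_1(t) = (t - 3)(t - 9)(t - 10) / 40
  L_2(t) = (t - 3)(t - 5)(t - 10) / -24
  L_3(t) = (t - 3)(t - 5)(t - 9) / 35
Then p(t) = -42·L_0(t) - 174·L_1(t) - 894·L_2(t) - 1204·L_3(t).
Expanding and collecting terms gives p(t) = -t^3 - 2t^2 - t + 6.
Evaluating at t = 7: p(7) = -442.

-442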